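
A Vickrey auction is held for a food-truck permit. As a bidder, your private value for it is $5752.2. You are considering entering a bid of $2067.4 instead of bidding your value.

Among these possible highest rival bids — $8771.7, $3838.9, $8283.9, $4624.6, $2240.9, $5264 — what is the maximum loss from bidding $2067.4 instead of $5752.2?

$8771.7: same outcome either way → loss $0.
$3838.9: truthful gives $1913.3, deviation gives $0 → loss $1913.3.
$8283.9: same outcome either way → loss $0.
$4624.6: truthful gives $1127.6, deviation gives $0 → loss $1127.6.
$2240.9: truthful gives $3511.3, deviation gives $0 → loss $3511.3.
$5264: truthful gives $488.2, deviation gives $0 → loss $488.2.
Maximum loss: $3511.3.

$3511.3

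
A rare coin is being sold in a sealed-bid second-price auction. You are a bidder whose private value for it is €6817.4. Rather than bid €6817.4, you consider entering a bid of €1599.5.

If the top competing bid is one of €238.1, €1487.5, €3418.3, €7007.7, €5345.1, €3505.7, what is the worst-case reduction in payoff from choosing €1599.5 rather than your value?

€3399.1

€238.1: same outcome either way → loss €0.
€1487.5: same outcome either way → loss €0.
€3418.3: truthful gives €3399.1, deviation gives €0 → loss €3399.1.
€7007.7: same outcome either way → loss €0.
€5345.1: truthful gives €1472.3, deviation gives €0 → loss €1472.3.
€3505.7: truthful gives €3311.7, deviation gives €0 → loss €3311.7.
Maximum loss: €3399.1.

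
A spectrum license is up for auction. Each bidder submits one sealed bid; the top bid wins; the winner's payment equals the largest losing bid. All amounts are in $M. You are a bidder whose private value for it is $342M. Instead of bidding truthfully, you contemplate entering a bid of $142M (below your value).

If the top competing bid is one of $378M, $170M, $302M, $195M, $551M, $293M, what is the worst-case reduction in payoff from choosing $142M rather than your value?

$378M: same outcome either way → loss $0M.
$170M: truthful gives $172M, deviation gives $0M → loss $172M.
$302M: truthful gives $40M, deviation gives $0M → loss $40M.
$195M: truthful gives $147M, deviation gives $0M → loss $147M.
$551M: same outcome either way → loss $0M.
$293M: truthful gives $49M, deviation gives $0M → loss $49M.
Maximum loss: $172M.

$172M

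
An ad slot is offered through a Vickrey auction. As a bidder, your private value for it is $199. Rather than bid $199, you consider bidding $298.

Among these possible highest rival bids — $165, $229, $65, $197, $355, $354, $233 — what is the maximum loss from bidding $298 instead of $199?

$34

$165: same outcome either way → loss $0.
$229: truthful gives $0, deviation gives −$30 → loss $30.
$65: same outcome either way → loss $0.
$197: same outcome either way → loss $0.
$355: same outcome either way → loss $0.
$354: same outcome either way → loss $0.
$233: truthful gives $0, deviation gives −$34 → loss $34.
Maximum loss: $34.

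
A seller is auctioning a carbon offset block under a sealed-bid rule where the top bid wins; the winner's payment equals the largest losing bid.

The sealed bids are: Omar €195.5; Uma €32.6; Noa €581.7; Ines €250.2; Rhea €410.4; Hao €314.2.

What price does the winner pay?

€410.4

Highest bid: Noa at €581.7, so Noa wins.
Second-highest bid: Rhea at €410.4 — that is the price the winner pays.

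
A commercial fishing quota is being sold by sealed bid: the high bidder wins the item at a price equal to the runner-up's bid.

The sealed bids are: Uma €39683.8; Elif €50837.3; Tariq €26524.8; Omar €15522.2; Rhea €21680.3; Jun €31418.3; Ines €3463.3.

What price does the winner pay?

Highest bid: Elif at €50837.3, so Elif wins.
Second-highest bid: Uma at €39683.8 — that is the price the winner pays.

€39683.8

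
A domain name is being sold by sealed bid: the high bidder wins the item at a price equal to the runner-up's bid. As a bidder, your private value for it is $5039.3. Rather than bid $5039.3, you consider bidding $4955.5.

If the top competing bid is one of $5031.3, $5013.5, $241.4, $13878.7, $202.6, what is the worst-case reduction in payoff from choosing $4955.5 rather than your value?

$25.8

$5031.3: truthful gives $8, deviation gives $0 → loss $8.
$5013.5: truthful gives $25.8, deviation gives $0 → loss $25.8.
$241.4: same outcome either way → loss $0.
$13878.7: same outcome either way → loss $0.
$202.6: same outcome either way → loss $0.
Maximum loss: $25.8.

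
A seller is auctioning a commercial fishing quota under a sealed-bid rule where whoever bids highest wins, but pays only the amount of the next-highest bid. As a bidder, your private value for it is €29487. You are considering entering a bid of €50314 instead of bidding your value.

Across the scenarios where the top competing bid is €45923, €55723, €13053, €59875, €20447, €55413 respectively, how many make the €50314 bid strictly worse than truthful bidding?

The deviation hurts exactly when the highest competing bid lies strictly between €29487 and €50314 — overbidding then wins at a price above your value.
€45923: inside the interval → strictly worse (loss €16436).
€55723: above both → same outcome either way.
€13053: below both → same outcome either way.
€59875: above both → same outcome either way.
€20447: below both → same outcome either way.
€55413: above both → same outcome either way.
Count: 1.

1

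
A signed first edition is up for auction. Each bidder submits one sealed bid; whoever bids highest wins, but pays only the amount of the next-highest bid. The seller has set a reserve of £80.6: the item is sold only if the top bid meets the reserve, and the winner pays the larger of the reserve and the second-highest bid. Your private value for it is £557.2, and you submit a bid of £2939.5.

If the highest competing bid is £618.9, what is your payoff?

−£61.7

Your bid £2939.5 is the highest and exceeds the reserve.
Price = max(second-highest bid, reserve) = max(£618.9, £80.6) = £618.9.
Payoff = £557.2 − £618.9 = −£61.7.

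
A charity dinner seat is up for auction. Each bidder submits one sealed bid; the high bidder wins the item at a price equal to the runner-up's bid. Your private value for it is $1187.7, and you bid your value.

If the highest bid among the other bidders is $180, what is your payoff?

$1007.7

Your bid $1187.7 exceeds the highest competing bid $180, so you win.
In a second-price auction the winner pays the second-highest bid, $180.
Payoff = value − price = $1187.7 − $180 = $1007.7.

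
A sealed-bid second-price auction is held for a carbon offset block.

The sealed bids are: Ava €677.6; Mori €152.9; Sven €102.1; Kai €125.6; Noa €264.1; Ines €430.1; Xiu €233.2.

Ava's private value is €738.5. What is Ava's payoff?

Highest bid: Ava at €677.6, so Ava wins.
Second-highest bid: Ines at €430.1 — that is the price the winner pays.
Ava's payoff = value − price = €738.5 − €430.1 = €308.4.

€308.4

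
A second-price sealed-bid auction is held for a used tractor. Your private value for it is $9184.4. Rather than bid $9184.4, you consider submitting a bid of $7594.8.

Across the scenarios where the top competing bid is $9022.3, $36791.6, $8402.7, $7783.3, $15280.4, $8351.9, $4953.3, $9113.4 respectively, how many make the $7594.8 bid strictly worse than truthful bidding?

5

The deviation hurts exactly when the highest competing bid lies strictly between $7594.8 and $9184.4 — underbidding then forfeits a profitable win.
$9022.3: inside the interval → strictly worse (loss $162.1).
$36791.6: above both → same outcome either way.
$8402.7: inside the interval → strictly worse (loss $781.7).
$7783.3: inside the interval → strictly worse (loss $1401.1).
$15280.4: above both → same outcome either way.
$8351.9: inside the interval → strictly worse (loss $832.5).
$4953.3: below both → same outcome either way.
$9113.4: inside the interval → strictly worse (loss $71).
Count: 5.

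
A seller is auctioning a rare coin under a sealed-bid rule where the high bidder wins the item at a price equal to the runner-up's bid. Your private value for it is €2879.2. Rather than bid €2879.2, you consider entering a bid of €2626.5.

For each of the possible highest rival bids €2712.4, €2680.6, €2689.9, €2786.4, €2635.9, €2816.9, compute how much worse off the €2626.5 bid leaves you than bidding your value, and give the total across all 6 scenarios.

€953.1

The deviation costs you only when the competing bid falls strictly between €2626.5 and €2879.2; elsewhere both bids give the same outcome.
€2712.4: truthful payoff €166.8, deviation payoff €0 → loss €166.8.
€2680.6: truthful payoff €198.6, deviation payoff €0 → loss €198.6.
€2689.9: truthful payoff €189.3, deviation payoff €0 → loss €189.3.
€2786.4: truthful payoff €92.8, deviation payoff €0 → loss €92.8.
€2635.9: truthful payoff €243.3, deviation payoff €0 → loss €243.3.
€2816.9: truthful payoff €62.3, deviation payoff €0 → loss €62.3.
Total loss = €166.8 + €198.6 + €189.3 + €92.8 + €243.3 + €62.3 = €953.1.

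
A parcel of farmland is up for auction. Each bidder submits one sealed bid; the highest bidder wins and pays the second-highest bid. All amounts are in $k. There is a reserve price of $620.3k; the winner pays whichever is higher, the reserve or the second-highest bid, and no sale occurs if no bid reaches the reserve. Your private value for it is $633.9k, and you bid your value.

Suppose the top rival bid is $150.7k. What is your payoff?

$13.6k

Your bid $633.9k is the highest and exceeds the reserve.
Price = max(second-highest bid, reserve) = max($150.7k, $620.3k) = $620.3k.
Payoff = $633.9k − $620.3k = $13.6k.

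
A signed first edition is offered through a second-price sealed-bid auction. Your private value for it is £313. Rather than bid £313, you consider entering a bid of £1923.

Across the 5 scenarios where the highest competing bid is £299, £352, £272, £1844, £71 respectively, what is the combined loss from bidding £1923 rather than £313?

The deviation costs you only when the competing bid falls strictly between £313 and £1923; elsewhere both bids give the same outcome.
£299: outcomes coincide → loss £0.
£352: truthful payoff £0, deviation payoff −£39 → loss £39.
£272: outcomes coincide → loss £0.
£1844: truthful payoff £0, deviation payoff −£1531 → loss £1531.
£71: outcomes coincide → loss £0.
Total loss = £39 + £1531 = £1570.
Truthful bidding weakly dominates here: raising your bid can only win items priced above your value, and lowering it can only forfeit items priced below.

£1570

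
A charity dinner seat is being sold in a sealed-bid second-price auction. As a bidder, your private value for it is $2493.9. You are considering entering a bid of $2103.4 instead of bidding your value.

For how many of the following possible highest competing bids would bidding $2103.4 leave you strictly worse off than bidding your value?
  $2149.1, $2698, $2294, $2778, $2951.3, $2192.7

The deviation hurts exactly when the highest competing bid lies strictly between $2103.4 and $2493.9 — underbidding then forfeits a profitable win.
$2149.1: inside the interval → strictly worse (loss $344.8).
$2698: above both → same outcome either way.
$2294: inside the interval → strictly worse (loss $199.9).
$2778: above both → same outcome either way.
$2951.3: above both → same outcome either way.
$2192.7: inside the interval → strictly worse (loss $301.2).
Count: 3.

3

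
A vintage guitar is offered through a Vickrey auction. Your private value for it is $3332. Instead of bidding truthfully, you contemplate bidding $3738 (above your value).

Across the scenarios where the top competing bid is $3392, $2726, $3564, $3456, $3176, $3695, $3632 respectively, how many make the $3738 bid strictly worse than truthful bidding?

5

The deviation hurts exactly when the highest competing bid lies strictly between $3332 and $3738 — overbidding then wins at a price above your value.
$3392: inside the interval → strictly worse (loss $60).
$2726: below both → same outcome either way.
$3564: inside the interval → strictly worse (loss $232).
$3456: inside the interval → strictly worse (loss $124).
$3176: below both → same outcome either way.
$3695: inside the interval → strictly worse (loss $363).
$3632: inside the interval → strictly worse (loss $300).
Count: 5.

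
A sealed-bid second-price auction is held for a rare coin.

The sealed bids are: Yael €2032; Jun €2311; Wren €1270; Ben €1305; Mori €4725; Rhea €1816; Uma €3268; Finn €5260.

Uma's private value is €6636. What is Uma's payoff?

Highest bid: Finn at €5260, so Finn wins.
Second-highest bid: Mori at €4725 — that is the price the winner pays.
Uma did not win, so Uma pays nothing and receives nothing: payoff €0.

€0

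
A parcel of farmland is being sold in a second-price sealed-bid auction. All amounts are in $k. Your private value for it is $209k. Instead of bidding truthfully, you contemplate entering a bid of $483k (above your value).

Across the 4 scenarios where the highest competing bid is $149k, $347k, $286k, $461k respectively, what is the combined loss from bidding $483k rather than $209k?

The deviation costs you only when the competing bid falls strictly between $209k and $483k; elsewhere both bids give the same outcome.
$149k: outcomes coincide → loss $0k.
$347k: truthful payoff $0k, deviation payoff −$138k → loss $138k.
$286k: truthful payoff $0k, deviation payoff −$77k → loss $77k.
$461k: truthful payoff $0k, deviation payoff −$252k → loss $252k.
Total loss = $138k + $77k + $252k = $467k.

$467k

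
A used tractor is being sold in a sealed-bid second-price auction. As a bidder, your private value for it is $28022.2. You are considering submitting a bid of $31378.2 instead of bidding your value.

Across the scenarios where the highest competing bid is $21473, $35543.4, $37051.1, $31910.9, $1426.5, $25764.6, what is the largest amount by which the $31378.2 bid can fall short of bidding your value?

$0

$21473: same outcome either way → loss $0.
$35543.4: same outcome either way → loss $0.
$37051.1: same outcome either way → loss $0.
$31910.9: same outcome either way → loss $0.
$1426.5: same outcome either way → loss $0.
$25764.6: same outcome either way → loss $0.
Maximum loss: $0.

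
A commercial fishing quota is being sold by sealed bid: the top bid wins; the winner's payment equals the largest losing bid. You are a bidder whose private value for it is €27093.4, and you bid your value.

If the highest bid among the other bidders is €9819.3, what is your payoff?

Your bid €27093.4 exceeds the highest competing bid €9819.3, so you win.
In a second-price auction the winner pays the second-highest bid, €9819.3.
Payoff = value − price = €27093.4 − €9819.3 = €17274.1.

€17274.1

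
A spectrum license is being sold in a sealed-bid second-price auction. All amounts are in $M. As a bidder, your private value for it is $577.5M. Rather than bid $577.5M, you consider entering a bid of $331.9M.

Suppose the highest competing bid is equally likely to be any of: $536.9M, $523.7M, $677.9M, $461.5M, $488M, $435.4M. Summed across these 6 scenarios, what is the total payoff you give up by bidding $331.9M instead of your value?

The deviation costs you only when the competing bid falls strictly between $331.9M and $577.5M; elsewhere both bids give the same outcome.
$536.9M: truthful payoff $40.6M, deviation payoff $0M → loss $40.6M.
$523.7M: truthful payoff $53.8M, deviation payoff $0M → loss $53.8M.
$677.9M: outcomes coincide → loss $0M.
$461.5M: truthful payoff $116M, deviation payoff $0M → loss $116M.
$488M: truthful payoff $89.5M, deviation payoff $0M → loss $89.5M.
$435.4M: truthful payoff $142.1M, deviation payoff $0M → loss $142.1M.
Total loss = $40.6M + $53.8M + $116M + $89.5M + $142.1M = $442M.

$442M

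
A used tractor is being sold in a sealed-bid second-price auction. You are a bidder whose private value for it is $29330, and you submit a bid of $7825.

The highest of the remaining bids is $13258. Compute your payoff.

Your bid $7825 is below the highest competing bid $13258, so you lose.
A losing bidder pays nothing and receives nothing: payoff = $0.

$0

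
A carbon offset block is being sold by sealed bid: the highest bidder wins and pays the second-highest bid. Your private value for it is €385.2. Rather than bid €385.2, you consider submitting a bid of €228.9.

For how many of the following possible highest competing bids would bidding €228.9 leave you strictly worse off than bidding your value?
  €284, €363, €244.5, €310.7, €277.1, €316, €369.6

7

The deviation hurts exactly when the highest competing bid lies strictly between €228.9 and €385.2 — underbidding then forfeits a profitable win.
€284: inside the interval → strictly worse (loss €101.2).
€363: inside the interval → strictly worse (loss €22.2).
€244.5: inside the interval → strictly worse (loss €140.7).
€310.7: inside the interval → strictly worse (loss €74.5).
€277.1: inside the interval → strictly worse (loss €108.1).
€316: inside the interval → strictly worse (loss €69.2).
€369.6: inside the interval → strictly worse (loss €15.6).
Count: 7.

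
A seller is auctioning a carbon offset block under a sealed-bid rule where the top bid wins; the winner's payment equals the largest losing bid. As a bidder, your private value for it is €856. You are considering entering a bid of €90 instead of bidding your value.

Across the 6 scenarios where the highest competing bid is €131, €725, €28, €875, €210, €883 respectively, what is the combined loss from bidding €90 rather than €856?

The deviation costs you only when the competing bid falls strictly between €90 and €856; elsewhere both bids give the same outcome.
€131: truthful payoff €725, deviation payoff €0 → loss €725.
€725: truthful payoff €131, deviation payoff €0 → loss €131.
€28: outcomes coincide → loss €0.
€875: outcomes coincide → loss €0.
€210: truthful payoff €646, deviation payoff €0 → loss €646.
€883: outcomes coincide → loss €0.
Total loss = €725 + €131 + €646 = €1502.

€1502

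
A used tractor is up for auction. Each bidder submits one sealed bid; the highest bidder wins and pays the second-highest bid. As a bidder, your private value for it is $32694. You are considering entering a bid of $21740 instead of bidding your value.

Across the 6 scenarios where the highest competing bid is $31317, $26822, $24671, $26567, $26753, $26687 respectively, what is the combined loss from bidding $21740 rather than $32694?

The deviation costs you only when the competing bid falls strictly between $21740 and $32694; elsewhere both bids give the same outcome.
$31317: truthful payoff $1377, deviation payoff $0 → loss $1377.
$26822: truthful payoff $5872, deviation payoff $0 → loss $5872.
$24671: truthful payoff $8023, deviation payoff $0 → loss $8023.
$26567: truthful payoff $6127, deviation payoff $0 → loss $6127.
$26753: truthful payoff $5941, deviation payoff $0 → loss $5941.
$26687: truthful payoff $6007, deviation payoff $0 → loss $6007.
Total loss = $1377 + $5872 + $8023 + $6127 + $5941 + $6007 = $33347.

$33347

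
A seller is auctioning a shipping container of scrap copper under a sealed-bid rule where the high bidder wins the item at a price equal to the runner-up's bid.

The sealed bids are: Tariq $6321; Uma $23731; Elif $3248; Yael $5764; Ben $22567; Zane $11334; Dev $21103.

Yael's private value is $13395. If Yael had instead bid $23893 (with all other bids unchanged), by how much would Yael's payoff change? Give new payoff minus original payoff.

−$10336

The highest bid among the other bidders is $23731; Yael's bid doesn't change that.
Original bid $5764: Yael is not highest (top rival bid is $23731); payoff $0.
Alternative bid $23893: Yael is highest, pays the top rival bid $23731; payoff $13395 − $23731 = −$10336.
Change in payoff = −$10336 − ($0) = −$10336.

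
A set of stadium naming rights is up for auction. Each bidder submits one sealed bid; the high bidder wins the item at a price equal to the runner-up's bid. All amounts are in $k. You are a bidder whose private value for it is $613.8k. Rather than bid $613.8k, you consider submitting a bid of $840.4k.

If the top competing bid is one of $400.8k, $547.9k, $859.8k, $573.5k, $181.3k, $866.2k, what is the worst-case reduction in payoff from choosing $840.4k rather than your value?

$400.8k: same outcome either way → loss $0k.
$547.9k: same outcome either way → loss $0k.
$859.8k: same outcome either way → loss $0k.
$573.5k: same outcome either way → loss $0k.
$181.3k: same outcome either way → loss $0k.
$866.2k: same outcome either way → loss $0k.
Maximum loss: $0k.

$0k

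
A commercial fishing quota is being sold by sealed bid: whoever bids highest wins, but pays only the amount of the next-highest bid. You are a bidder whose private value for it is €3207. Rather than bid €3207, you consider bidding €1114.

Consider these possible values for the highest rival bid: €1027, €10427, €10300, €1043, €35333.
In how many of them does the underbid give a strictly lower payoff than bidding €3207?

The deviation hurts exactly when the highest competing bid lies strictly between €1114 and €3207 — underbidding then forfeits a profitable win.
€1027: below both → same outcome either way.
€10427: above both → same outcome either way.
€10300: above both → same outcome either way.
€1043: below both → same outcome either way.
€35333: above both → same outcome either way.
Count: 0.

0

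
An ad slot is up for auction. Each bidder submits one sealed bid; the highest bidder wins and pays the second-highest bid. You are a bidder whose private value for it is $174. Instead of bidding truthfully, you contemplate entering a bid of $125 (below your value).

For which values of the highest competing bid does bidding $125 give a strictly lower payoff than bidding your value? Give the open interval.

($125, $174)

If the competing bid is below $125, both bids win at the same price — no difference.
If it is above $174, both bids lose — no difference.
If it lies strictly between $125 and $174, bidding your value wins at a price below your value (positive payoff) while bidding $125 loses (payoff 0).
So the deviation strictly hurts on the open interval ($125, $174).
Truthful bidding weakly dominates here: raising your bid can only win items priced above your value, and lowering it can only forfeit items priced below.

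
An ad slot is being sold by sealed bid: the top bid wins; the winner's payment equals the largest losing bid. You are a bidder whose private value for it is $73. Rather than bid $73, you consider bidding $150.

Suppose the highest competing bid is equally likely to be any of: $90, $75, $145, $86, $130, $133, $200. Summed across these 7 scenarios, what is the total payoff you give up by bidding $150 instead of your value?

The deviation costs you only when the competing bid falls strictly between $73 and $150; elsewhere both bids give the same outcome.
$90: truthful payoff $0, deviation payoff −$17 → loss $17.
$75: truthful payoff $0, deviation payoff −$2 → loss $2.
$145: truthful payoff $0, deviation payoff −$72 → loss $72.
$86: truthful payoff $0, deviation payoff −$13 → loss $13.
$130: truthful payoff $0, deviation payoff −$57 → loss $57.
$133: truthful payoff $0, deviation payoff −$60 → loss $60.
$200: outcomes coincide → loss $0.
Total loss = $17 + $2 + $72 + $13 + $57 + $60 = $221.

$221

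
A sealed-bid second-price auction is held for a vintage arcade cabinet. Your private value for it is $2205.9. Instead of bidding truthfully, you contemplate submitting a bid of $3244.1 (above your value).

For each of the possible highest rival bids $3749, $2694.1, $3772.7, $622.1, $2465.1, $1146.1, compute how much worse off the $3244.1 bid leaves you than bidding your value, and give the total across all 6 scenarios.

$747.4

The deviation costs you only when the competing bid falls strictly between $2205.9 and $3244.1; elsewhere both bids give the same outcome.
$3749: outcomes coincide → loss $0.
$2694.1: truthful payoff $0, deviation payoff −$488.2 → loss $488.2.
$3772.7: outcomes coincide → loss $0.
$622.1: outcomes coincide → loss $0.
$2465.1: truthful payoff $0, deviation payoff −$259.2 → loss $259.2.
$1146.1: outcomes coincide → loss $0.
Total loss = $488.2 + $259.2 = $747.4.
Because the price is fixed by the runner-up's bid, deviating from your value can only change a good outcome into a bad one — never the reverse.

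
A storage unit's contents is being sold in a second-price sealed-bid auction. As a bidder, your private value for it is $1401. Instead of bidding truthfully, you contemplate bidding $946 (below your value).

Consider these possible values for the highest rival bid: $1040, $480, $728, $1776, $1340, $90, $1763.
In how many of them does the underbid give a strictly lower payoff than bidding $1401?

2

The deviation hurts exactly when the highest competing bid lies strictly between $946 and $1401 — underbidding then forfeits a profitable win.
$1040: inside the interval → strictly worse (loss $361).
$480: below both → same outcome either way.
$728: below both → same outcome either way.
$1776: above both → same outcome either way.
$1340: inside the interval → strictly worse (loss $61).
$90: below both → same outcome either way.
$1763: above both → same outcome either way.
Count: 2.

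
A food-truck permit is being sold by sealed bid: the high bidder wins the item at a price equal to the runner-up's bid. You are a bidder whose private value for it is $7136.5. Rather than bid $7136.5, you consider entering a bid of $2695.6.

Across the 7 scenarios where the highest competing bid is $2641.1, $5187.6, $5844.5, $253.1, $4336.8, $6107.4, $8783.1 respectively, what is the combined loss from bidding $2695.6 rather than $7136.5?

$7069.7

The deviation costs you only when the competing bid falls strictly between $2695.6 and $7136.5; elsewhere both bids give the same outcome.
$2641.1: outcomes coincide → loss $0.
$5187.6: truthful payoff $1948.9, deviation payoff $0 → loss $1948.9.
$5844.5: truthful payoff $1292, deviation payoff $0 → loss $1292.
$253.1: outcomes coincide → loss $0.
$4336.8: truthful payoff $2799.7, deviation payoff $0 → loss $2799.7.
$6107.4: truthful payoff $1029.1, deviation payoff $0 → loss $1029.1.
$8783.1: outcomes coincide → loss $0.
Total loss = $1948.9 + $1292 + $2799.7 + $1029.1 = $7069.7.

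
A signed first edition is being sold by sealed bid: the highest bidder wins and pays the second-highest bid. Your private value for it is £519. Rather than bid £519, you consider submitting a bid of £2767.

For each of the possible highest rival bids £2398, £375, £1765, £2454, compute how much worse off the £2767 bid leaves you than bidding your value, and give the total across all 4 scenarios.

£5060

The deviation costs you only when the competing bid falls strictly between £519 and £2767; elsewhere both bids give the same outcome.
£2398: truthful payoff £0, deviation payoff −£1879 → loss £1879.
£375: outcomes coincide → loss £0.
£1765: truthful payoff £0, deviation payoff −£1246 → loss £1246.
£2454: truthful payoff £0, deviation payoff −£1935 → loss £1935.
Total loss = £1879 + £1246 + £1935 = £5060.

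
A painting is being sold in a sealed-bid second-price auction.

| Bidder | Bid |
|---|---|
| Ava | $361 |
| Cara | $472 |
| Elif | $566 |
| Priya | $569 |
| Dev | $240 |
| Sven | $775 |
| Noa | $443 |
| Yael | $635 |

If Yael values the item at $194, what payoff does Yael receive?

Highest bid: Sven at $775, so Sven wins.
Second-highest bid: Yael at $635 — that is the price the winner pays.
Yael did not win, so Yael pays nothing and receives nothing: payoff $0.

$0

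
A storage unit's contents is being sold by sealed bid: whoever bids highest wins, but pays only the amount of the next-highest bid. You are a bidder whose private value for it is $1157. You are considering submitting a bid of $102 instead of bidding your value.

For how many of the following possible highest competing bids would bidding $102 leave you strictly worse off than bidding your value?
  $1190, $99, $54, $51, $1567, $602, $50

1

The deviation hurts exactly when the highest competing bid lies strictly between $102 and $1157 — underbidding then forfeits a profitable win.
$1190: above both → same outcome either way.
$99: below both → same outcome either way.
$54: below both → same outcome either way.
$51: below both → same outcome either way.
$1567: above both → same outcome either way.
$602: inside the interval → strictly worse (loss $555).
$50: below both → same outcome either way.
Count: 1.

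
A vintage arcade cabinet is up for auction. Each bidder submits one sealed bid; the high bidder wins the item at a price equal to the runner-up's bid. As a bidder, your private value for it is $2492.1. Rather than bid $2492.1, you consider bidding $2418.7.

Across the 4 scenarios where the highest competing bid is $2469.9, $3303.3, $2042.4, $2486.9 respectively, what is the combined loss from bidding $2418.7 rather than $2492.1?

$27.4

The deviation costs you only when the competing bid falls strictly between $2418.7 and $2492.1; elsewhere both bids give the same outcome.
$2469.9: truthful payoff $22.2, deviation payoff $0 → loss $22.2.
$3303.3: outcomes coincide → loss $0.
$2042.4: outcomes coincide → loss $0.
$2486.9: truthful payoff $5.2, deviation payoff $0 → loss $5.2.
Total loss = $22.2 + $5.2 = $27.4.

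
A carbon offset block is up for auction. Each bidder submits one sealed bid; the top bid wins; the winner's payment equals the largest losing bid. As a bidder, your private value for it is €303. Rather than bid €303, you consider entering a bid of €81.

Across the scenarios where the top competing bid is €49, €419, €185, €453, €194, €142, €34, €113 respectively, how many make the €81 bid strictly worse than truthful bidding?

4

The deviation hurts exactly when the highest competing bid lies strictly between €81 and €303 — underbidding then forfeits a profitable win.
€49: below both → same outcome either way.
€419: above both → same outcome either way.
€185: inside the interval → strictly worse (loss €118).
€453: above both → same outcome either way.
€194: inside the interval → strictly worse (loss €109).
€142: inside the interval → strictly worse (loss €161).
€34: below both → same outcome either way.
€113: inside the interval → strictly worse (loss €190).
Count: 4.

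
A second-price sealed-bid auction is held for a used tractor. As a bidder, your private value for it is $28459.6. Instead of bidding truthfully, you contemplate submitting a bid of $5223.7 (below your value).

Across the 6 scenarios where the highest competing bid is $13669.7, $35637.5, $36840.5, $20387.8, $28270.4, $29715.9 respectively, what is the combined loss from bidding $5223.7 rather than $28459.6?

$23050.9

The deviation costs you only when the competing bid falls strictly between $5223.7 and $28459.6; elsewhere both bids give the same outcome.
$13669.7: truthful payoff $14789.9, deviation payoff $0 → loss $14789.9.
$35637.5: outcomes coincide → loss $0.
$36840.5: outcomes coincide → loss $0.
$20387.8: truthful payoff $8071.8, deviation payoff $0 → loss $8071.8.
$28270.4: truthful payoff $189.2, deviation payoff $0 → loss $189.2.
$29715.9: outcomes coincide → loss $0.
Total loss = $14789.9 + $8071.8 + $189.2 = $23050.9.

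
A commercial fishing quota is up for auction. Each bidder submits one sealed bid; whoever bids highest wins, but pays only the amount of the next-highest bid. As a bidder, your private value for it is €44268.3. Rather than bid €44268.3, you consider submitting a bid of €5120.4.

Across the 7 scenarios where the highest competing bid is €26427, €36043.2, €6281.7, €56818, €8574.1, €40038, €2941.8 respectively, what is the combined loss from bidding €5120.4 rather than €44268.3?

The deviation costs you only when the competing bid falls strictly between €5120.4 and €44268.3; elsewhere both bids give the same outcome.
€26427: truthful payoff €17841.3, deviation payoff €0 → loss €17841.3.
€36043.2: truthful payoff €8225.1, deviation payoff €0 → loss €8225.1.
€6281.7: truthful payoff €37986.6, deviation payoff €0 → loss €37986.6.
€56818: outcomes coincide → loss €0.
€8574.1: truthful payoff €35694.2, deviation payoff €0 → loss €35694.2.
€40038: truthful payoff €4230.3, deviation payoff €0 → loss €4230.3.
€2941.8: outcomes coincide → loss €0.
Total loss = €17841.3 + €8225.1 + €37986.6 + €35694.2 + €4230.3 = €103977.5.
Truthful bidding weakly dominates here: raising your bid can only win items priced above your value, and lowering it can only forfeit items priced below.

€103977.5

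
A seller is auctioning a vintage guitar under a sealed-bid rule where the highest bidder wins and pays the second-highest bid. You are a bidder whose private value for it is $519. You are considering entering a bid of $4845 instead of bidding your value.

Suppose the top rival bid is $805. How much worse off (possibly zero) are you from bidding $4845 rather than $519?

$286

Bidding your value $519: you lose (since $519 < $805). Payoff $0.
Bidding $4845: you win and pay $805. Payoff $519 − $805 = −$286.
The competing bid $805 lies between your value and your inflated bid, so overbidding wins an item priced above your value.
Loss from deviating = $0 − (−$286) = $286.
In a second-price auction your bid sets only whether you win, not what you pay, so bidding your true value is weakly dominant.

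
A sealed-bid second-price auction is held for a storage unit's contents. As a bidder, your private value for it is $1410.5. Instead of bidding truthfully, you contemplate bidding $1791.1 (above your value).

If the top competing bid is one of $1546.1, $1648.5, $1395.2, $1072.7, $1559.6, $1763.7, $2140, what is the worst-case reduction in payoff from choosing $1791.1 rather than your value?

$1546.1: truthful gives $0, deviation gives −$135.6 → loss $135.6.
$1648.5: truthful gives $0, deviation gives −$238 → loss $238.
$1395.2: same outcome either way → loss $0.
$1072.7: same outcome either way → loss $0.
$1559.6: truthful gives $0, deviation gives −$149.1 → loss $149.1.
$1763.7: truthful gives $0, deviation gives −$353.2 → loss $353.2.
$2140: same outcome either way → loss $0.
Maximum loss: $353.2.

$353.2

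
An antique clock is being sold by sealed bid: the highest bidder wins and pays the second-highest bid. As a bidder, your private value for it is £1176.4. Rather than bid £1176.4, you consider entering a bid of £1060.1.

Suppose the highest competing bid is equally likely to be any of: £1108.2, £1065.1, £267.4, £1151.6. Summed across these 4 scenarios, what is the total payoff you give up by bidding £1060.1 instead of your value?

The deviation costs you only when the competing bid falls strictly between £1060.1 and £1176.4; elsewhere both bids give the same outcome.
£1108.2: truthful payoff £68.2, deviation payoff £0 → loss £68.2.
£1065.1: truthful payoff £111.3, deviation payoff £0 → loss £111.3.
£267.4: outcomes coincide → loss £0.
£1151.6: truthful payoff £24.8, deviation payoff £0 → loss £24.8.
Total loss = £68.2 + £111.3 + £24.8 = £204.3.

£204.3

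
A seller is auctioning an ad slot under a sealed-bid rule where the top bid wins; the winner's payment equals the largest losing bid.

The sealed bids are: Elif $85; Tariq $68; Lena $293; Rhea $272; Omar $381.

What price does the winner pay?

$293

Highest bid: Omar at $381, so Omar wins.
Second-highest bid: Lena at $293 — that is the price the winner pays.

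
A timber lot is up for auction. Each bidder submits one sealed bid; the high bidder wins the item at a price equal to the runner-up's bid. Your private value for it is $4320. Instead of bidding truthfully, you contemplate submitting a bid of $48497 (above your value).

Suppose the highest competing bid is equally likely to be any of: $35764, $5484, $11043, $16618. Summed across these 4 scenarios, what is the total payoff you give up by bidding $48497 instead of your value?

The deviation costs you only when the competing bid falls strictly between $4320 and $48497; elsewhere both bids give the same outcome.
$35764: truthful payoff $0, deviation payoff −$31444 → loss $31444.
$5484: truthful payoff $0, deviation payoff −$1164 → loss $1164.
$11043: truthful payoff $0, deviation payoff −$6723 → loss $6723.
$16618: truthful payoff $0, deviation payoff −$12298 → loss $12298.
Total loss = $31444 + $1164 + $6723 + $12298 = $51629.

$51629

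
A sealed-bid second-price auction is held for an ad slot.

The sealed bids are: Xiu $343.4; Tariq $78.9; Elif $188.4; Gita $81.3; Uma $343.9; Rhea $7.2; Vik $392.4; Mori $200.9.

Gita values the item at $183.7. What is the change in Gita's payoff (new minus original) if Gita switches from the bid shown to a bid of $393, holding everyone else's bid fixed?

−$208.7

The highest bid among the other bidders is $392.4; Gita's bid doesn't change that.
Original bid $81.3: Gita is not highest (top rival bid is $392.4); payoff $0.
Alternative bid $393: Gita is highest, pays the top rival bid $392.4; payoff $183.7 − $392.4 = −$208.7.
Change in payoff = −$208.7 − ($0) = −$208.7.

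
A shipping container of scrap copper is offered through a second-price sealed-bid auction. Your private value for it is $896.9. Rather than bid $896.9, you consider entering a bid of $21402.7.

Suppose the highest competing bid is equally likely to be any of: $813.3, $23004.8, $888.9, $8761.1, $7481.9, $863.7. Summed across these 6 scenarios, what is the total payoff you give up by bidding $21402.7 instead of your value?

$14449.2

The deviation costs you only when the competing bid falls strictly between $896.9 and $21402.7; elsewhere both bids give the same outcome.
$813.3: outcomes coincide → loss $0.
$23004.8: outcomes coincide → loss $0.
$888.9: outcomes coincide → loss $0.
$8761.1: truthful payoff $0, deviation payoff −$7864.2 → loss $7864.2.
$7481.9: truthful payoff $0, deviation payoff −$6585 → loss $6585.
$863.7: outcomes coincide → loss $0.
Total loss = $7864.2 + $6585 = $14449.2.
In a second-price auction your bid sets only whether you win, not what you pay, so bidding your true value is weakly dominant.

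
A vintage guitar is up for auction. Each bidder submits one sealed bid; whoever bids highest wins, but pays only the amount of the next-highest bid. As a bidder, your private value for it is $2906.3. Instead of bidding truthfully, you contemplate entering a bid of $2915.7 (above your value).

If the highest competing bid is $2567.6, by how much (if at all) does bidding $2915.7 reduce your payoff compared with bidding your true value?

$0

Bidding your value $2906.3: you win (since $2906.3 > $2567.6) and pay $2567.6. Payoff $338.7.
Bidding $2915.7: you win and pay $2567.6. Payoff $2906.3 − $2567.6 = $338.7.
Difference = $338.7 − $338.7 = $0; both bids lead to the same outcome because the competing bid is below both your value and your alternative bid.
Because the price is fixed by the runner-up's bid, deviating from your value can only change a good outcome into a bad one — never the reverse.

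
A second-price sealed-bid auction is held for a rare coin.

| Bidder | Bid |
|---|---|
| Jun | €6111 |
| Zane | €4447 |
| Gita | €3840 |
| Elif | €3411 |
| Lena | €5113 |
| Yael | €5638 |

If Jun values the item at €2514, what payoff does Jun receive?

−€3124

Highest bid: Jun at €6111, so Jun wins.
Second-highest bid: Yael at €5638 — that is the price the winner pays.
Jun's payoff = value − price = €2514 − €5638 = −€3124.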